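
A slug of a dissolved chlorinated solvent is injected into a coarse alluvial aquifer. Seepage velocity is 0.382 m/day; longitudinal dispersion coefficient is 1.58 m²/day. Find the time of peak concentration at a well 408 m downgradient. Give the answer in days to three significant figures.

1060 days

For the 1D instantaneous-source solution, setting ∂C/∂t = 0 at fixed x gives v²t² + 2Dt − x² = 0, so t = (√(D² + v²x²) − D)/v².
√(D² + v²x²) = √(1.58² + 0.382² × 408²) = 155.9; v² = 0.145924.
t = (155.9 − 1.58)/0.145924 = 1060 days (vs. the pure-advection estimate x/v = 1070 d).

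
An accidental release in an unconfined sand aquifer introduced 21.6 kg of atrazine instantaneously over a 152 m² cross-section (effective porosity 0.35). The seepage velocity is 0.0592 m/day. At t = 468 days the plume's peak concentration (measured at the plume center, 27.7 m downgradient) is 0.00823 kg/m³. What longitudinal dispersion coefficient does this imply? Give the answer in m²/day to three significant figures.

At the plume center C_max = M/(n_e·A·√(4πDt)), so D = M²/(4πt·(n_e·A·C_max)²).
n_e·A·C_max = 0.35 × 152 × 0.00823 = 0.4378 kg/m.
D = 21.6²/(4π × 468 × 0.4378²) = 0.414 m²/day.

0.414 m²/day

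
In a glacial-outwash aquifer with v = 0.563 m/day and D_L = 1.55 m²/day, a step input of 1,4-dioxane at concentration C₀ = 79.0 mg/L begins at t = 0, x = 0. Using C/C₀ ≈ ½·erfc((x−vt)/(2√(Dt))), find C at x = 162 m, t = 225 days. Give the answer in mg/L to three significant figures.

For a continuous step input, C/C₀ ≈ ½·erfc((x−vt)/(2√(Dt))).
vt = 0.563 × 225 = 126.675 m and 2√(Dt) = 2√(1.55 × 225) = 37.35 m.
Argument (x−vt)/(2√(Dt)) = (162 − 126.675)/37.35 = 0.9458; ½·erfc(0.9458) = 0.09052.
C = 79.0 × 0.09052 = 7.15 mg/L.

7.15 mg/L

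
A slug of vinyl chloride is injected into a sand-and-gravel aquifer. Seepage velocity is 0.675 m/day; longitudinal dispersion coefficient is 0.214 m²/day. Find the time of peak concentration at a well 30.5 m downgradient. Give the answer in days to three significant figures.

For the 1D instantaneous-source solution, setting ∂C/∂t = 0 at fixed x gives v²t² + 2Dt − x² = 0, so t = (√(D² + v²x²) − D)/v².
√(D² + v²x²) = √(0.214² + 0.675² × 30.5²) = 20.59; v² = 0.455625.
t = (20.59 − 0.214)/0.455625 = 44.7 days (vs. the pure-advection estimate x/v = 45.2 d).

44.7 days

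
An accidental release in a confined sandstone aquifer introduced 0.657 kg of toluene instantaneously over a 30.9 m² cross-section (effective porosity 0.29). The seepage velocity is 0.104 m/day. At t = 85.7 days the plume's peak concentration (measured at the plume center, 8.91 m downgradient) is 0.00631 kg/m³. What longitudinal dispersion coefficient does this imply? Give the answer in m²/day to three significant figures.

0.125 m²/day

At the plume center C_max = M/(n_e·A·√(4πDt)), so D = M²/(4πt·(n_e·A·C_max)²).
n_e·A·C_max = 0.29 × 30.9 × 0.00631 = 0.05654 kg/m.
D = 0.657²/(4π × 85.7 × 0.05654²) = 0.125 m²/day.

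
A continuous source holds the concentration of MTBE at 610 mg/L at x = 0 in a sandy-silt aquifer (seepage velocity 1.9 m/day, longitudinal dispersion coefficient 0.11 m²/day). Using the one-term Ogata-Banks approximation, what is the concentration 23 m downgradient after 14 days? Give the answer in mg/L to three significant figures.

For a continuous step input, C/C₀ ≈ ½·erfc((x−vt)/(2√(Dt))).
vt = 1.9 × 14 = 26.6 m and 2√(Dt) = 2√(0.11 × 14) = 2.482 m.
Argument (x−vt)/(2√(Dt)) = (23 − 26.6)/2.482 = -1.450; ½·erfc(-1.450) = 0.9798.
C = 610 × 0.9798 = 598 mg/L.

598 mg/L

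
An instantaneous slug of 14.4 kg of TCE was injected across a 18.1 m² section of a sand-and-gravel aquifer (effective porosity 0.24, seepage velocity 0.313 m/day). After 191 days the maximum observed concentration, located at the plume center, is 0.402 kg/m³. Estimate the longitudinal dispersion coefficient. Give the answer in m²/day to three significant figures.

0.0283 m²/day

At the plume center C_max = M/(n_e·A·√(4πDt)), so D = M²/(4πt·(n_e·A·C_max)²).
n_e·A·C_max = 0.24 × 18.1 × 0.402 = 1.746 kg/m.
D = 14.4²/(4π × 191 × 1.746²) = 0.0283 m²/day.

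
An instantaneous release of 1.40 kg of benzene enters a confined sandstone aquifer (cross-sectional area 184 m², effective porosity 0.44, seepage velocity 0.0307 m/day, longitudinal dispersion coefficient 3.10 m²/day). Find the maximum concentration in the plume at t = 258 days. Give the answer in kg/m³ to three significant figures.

0.000172 kg/m³

The peak of an instantaneous 1D plume sits at x = vt; there the Gaussian factor is 1 and C_max = M/(n_e·A·√(4πDt)), where n_e·A is the pore area the mass is dissolved in.
√(4πDt) = √(4π × 3.10 × 258) = 100.3 m, so C_max = 1.40/(0.44 × 184 × 100.3) = 0.000172 kg/m³.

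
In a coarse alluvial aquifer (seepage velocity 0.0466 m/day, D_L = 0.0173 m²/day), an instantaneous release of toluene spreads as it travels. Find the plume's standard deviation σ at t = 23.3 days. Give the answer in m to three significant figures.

0.898 m

Dispersive spreading gives a Gaussian with σ² = 2Dt; advection only shifts the center.
σ = √(2 × 0.0173 × 23.3) = 0.898 m.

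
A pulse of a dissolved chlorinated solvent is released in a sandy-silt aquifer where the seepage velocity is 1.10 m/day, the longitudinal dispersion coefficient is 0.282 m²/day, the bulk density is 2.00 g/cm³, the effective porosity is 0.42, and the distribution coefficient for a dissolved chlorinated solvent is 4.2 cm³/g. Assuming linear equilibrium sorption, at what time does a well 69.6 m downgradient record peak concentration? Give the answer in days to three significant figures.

Retardation factor R = 1 + ρ_b·K_d/n = 1 + 2.00 × 4.2/0.42 = 21.00.
Sorption retards both mechanisms: v_R = v/R = 0.05238 m/day, D_R = D/R = 0.01343 m²/day.
Peak time from v_R²t² + 2D_R t − x² = 0: t = (√(D_R² + v_R²x²) − D_R)/v_R².
√(D_R² + v_R²x²) = √(0.01343² + 0.05238² × 69.6²) = 3.646; v_R² = 0.002744.
t = (3.646 − 0.01343)/0.002744 = 1320 days.

1320 days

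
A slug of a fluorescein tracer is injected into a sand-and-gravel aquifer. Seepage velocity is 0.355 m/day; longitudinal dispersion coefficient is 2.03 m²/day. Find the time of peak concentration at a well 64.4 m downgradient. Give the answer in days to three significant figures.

166 days

For the 1D instantaneous-source solution, setting ∂C/∂t = 0 at fixed x gives v²t² + 2Dt − x² = 0, so t = (√(D² + v²x²) − D)/v².
√(D² + v²x²) = √(2.03² + 0.355² × 64.4²) = 22.95; v² = 0.126025.
t = (22.95 − 2.03)/0.126025 = 166 days (vs. the pure-advection estimate x/v = 181 d).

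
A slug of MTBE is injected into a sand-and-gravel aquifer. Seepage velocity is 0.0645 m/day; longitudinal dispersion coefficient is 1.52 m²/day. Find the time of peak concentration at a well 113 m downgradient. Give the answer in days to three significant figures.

1420 days

For the 1D instantaneous-source solution, setting ∂C/∂t = 0 at fixed x gives v²t² + 2Dt − x² = 0, so t = (√(D² + v²x²) − D)/v².
√(D² + v²x²) = √(1.52² + 0.0645² × 113²) = 7.445; v² = 0.00416025.
t = (7.445 − 1.52)/0.00416025 = 1420 days (vs. the pure-advection estimate x/v = 1750 d).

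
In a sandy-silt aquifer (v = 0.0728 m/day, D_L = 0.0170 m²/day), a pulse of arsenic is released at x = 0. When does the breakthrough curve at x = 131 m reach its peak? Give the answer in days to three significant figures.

1800 days

For the 1D instantaneous-source solution, setting ∂C/∂t = 0 at fixed x gives v²t² + 2Dt − x² = 0, so t = (√(D² + v²x²) − D)/v².
√(D² + v²x²) = √(0.0170² + 0.0728² × 131²) = 9.537; v² = 0.00529984.
t = (9.537 − 0.0170)/0.00529984 = 1800 days (vs. the pure-advection estimate x/v = 1800 d).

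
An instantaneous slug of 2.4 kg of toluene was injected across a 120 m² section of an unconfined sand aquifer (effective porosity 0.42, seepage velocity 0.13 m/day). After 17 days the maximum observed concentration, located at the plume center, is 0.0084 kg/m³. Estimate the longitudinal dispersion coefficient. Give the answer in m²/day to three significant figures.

At the plume center C_max = M/(n_e·A·√(4πDt)), so D = M²/(4πt·(n_e·A·C_max)²).
n_e·A·C_max = 0.42 × 120 × 0.0084 = 0.4234 kg/m.
D = 2.4²/(4π × 17 × 0.4234²) = 0.150 m²/day.

0.150 m²/day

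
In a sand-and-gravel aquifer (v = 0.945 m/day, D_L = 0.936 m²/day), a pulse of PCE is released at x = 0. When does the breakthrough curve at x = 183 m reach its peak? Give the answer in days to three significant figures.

193 days

For the 1D instantaneous-source solution, setting ∂C/∂t = 0 at fixed x gives v²t² + 2Dt − x² = 0, so t = (√(D² + v²x²) − D)/v².
√(D² + v²x²) = √(0.936² + 0.945² × 183²) = 172.9; v² = 0.893025.
t = (172.9 − 0.936)/0.893025 = 193 days (vs. the pure-advection estimate x/v = 194 d).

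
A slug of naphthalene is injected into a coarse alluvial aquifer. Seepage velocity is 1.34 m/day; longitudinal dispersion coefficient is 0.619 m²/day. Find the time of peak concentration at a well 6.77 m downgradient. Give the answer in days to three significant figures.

4.72 days

For the 1D instantaneous-source solution, setting ∂C/∂t = 0 at fixed x gives v²t² + 2Dt − x² = 0, so t = (√(D² + v²x²) − D)/v².
√(D² + v²x²) = √(0.619² + 1.34² × 6.77²) = 9.093; v² = 1.7956.
t = (9.093 − 0.619)/1.7956 = 4.72 days (vs. the pure-advection estimate x/v = 5.05 d).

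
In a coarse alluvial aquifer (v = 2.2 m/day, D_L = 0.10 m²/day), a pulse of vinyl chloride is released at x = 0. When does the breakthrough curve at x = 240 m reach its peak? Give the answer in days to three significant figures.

For the 1D instantaneous-source solution, setting ∂C/∂t = 0 at fixed x gives v²t² + 2Dt − x² = 0, so t = (√(D² + v²x²) − D)/v².
√(D² + v²x²) = √(0.10² + 2.2² × 240²) = 528.0; v² = 4.84.
t = (528.0 − 0.10)/4.84 = 109 days (vs. the pure-advection estimate x/v = 109 d).

109 days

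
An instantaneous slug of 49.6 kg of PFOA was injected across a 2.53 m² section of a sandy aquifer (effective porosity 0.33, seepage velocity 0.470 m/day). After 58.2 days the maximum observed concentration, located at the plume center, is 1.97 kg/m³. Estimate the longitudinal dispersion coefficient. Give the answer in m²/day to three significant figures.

At the plume center C_max = M/(n_e·A·√(4πDt)), so D = M²/(4πt·(n_e·A·C_max)²).
n_e·A·C_max = 0.33 × 2.53 × 1.97 = 1.645 kg/m.
D = 49.6²/(4π × 58.2 × 1.645²) = 1.24 m²/day.

1.24 m²/day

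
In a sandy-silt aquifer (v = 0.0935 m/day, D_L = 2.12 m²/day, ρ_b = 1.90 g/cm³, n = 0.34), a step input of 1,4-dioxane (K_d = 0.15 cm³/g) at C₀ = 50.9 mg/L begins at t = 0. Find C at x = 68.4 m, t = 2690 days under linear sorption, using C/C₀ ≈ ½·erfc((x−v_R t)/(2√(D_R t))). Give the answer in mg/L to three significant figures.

Retardation factor R = 1 + ρ_b·K_d/n = 1 + 1.90 × 0.15/0.34 = 1.838.
Sorption retards both mechanisms: v_R = v/R = 0.05087 m/day, D_R = D/R = 1.153 m²/day.
v_R·t = 0.05087 × 2690 = 136.8403 m; 2√(D_R t) = 111.4 m; argument = (68.4 − 136.8403)/111.4 = -0.6144.
C = C₀ × ½·erfc(-0.6144) = 50.9 × 0.8075 = 41.1 mg/L.

41.1 mg/L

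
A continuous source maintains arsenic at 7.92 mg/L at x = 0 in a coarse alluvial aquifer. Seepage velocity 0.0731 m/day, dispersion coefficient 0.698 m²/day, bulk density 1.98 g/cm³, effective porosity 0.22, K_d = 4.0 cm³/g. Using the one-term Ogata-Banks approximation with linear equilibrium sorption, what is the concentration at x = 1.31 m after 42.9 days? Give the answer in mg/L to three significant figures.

Retardation factor R = 1 + ρ_b·K_d/n = 1 + 1.98 × 4.0/0.22 = 37.00.
Sorption retards both mechanisms: v_R = v/R = 0.001976 m/day, D_R = D/R = 0.01886 m²/day.
v_R·t = 0.001976 × 42.9 = 0.0847704 m; 2√(D_R t) = 1.799 m; argument = (1.31 − 0.0847704)/1.799 = 0.6811.
C = C₀ × ½·erfc(0.6811) = 7.92 × 0.1677 = 1.33 mg/L.

1.33 mg/L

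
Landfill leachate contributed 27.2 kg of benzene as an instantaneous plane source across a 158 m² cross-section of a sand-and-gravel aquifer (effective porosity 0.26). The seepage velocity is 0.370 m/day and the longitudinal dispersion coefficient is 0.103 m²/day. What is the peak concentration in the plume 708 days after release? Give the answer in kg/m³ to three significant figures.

0.0219 kg/m³

The peak of an instantaneous 1D plume sits at x = vt; there the Gaussian factor is 1 and C_max = M/(n_e·A·√(4πDt)), where n_e·A is the pore area the mass is dissolved in.
√(4πDt) = √(4π × 0.103 × 708) = 30.27 m, so C_max = 27.2/(0.26 × 158 × 30.27) = 0.0219 kg/m³.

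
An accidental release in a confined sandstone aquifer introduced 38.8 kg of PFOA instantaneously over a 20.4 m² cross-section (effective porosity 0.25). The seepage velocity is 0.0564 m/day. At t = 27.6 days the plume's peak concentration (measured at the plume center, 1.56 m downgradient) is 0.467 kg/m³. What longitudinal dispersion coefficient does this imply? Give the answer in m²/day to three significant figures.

0.765 m²/day

At the plume center C_max = M/(n_e·A·√(4πDt)), so D = M²/(4πt·(n_e·A·C_max)²).
n_e·A·C_max = 0.25 × 20.4 × 0.467 = 2.382 kg/m.
D = 38.8²/(4π × 27.6 × 2.382²) = 0.765 m²/day.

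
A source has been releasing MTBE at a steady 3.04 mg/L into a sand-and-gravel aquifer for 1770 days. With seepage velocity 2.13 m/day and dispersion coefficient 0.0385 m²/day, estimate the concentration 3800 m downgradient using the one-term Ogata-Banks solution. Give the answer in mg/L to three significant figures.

0.0159 mg/L

For a continuous step input, C/C₀ ≈ ½·erfc((x−vt)/(2√(Dt))).
vt = 2.13 × 1770 = 3770.1 m and 2√(Dt) = 2√(0.0385 × 1770) = 16.51 m.
Argument (x−vt)/(2√(Dt)) = (3800 − 3770.1)/16.51 = 1.811; ½·erfc(1.811) = 0.005216.
C = 3.04 × 0.005216 = 0.0159 mg/L.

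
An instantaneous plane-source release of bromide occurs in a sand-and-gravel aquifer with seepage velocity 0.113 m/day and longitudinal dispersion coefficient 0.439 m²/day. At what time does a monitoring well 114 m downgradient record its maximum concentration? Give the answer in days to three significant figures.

975 days

For the 1D instantaneous-source solution, setting ∂C/∂t = 0 at fixed x gives v²t² + 2Dt − x² = 0, so t = (√(D² + v²x²) − D)/v².
√(D² + v²x²) = √(0.439² + 0.113² × 114²) = 12.89; v² = 0.012769.
t = (12.89 − 0.439)/0.012769 = 975 days (vs. the pure-advection estimate x/v = 1010 d).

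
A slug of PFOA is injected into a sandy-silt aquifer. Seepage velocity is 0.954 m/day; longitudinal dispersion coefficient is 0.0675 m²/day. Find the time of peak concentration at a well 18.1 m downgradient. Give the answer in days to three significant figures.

For the 1D instantaneous-source solution, setting ∂C/∂t = 0 at fixed x gives v²t² + 2Dt − x² = 0, so t = (√(D² + v²x²) − D)/v².
√(D² + v²x²) = √(0.0675² + 0.954² × 18.1²) = 17.27; v² = 0.910116.
t = (17.27 − 0.0675)/0.910116 = 18.9 days (vs. the pure-advection estimate x/v = 19.0 d).

18.9 days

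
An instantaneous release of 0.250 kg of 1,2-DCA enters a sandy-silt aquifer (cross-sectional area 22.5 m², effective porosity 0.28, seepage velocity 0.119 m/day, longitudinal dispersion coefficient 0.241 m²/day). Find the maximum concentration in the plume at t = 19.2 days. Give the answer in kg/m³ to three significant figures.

The peak of an instantaneous 1D plume sits at x = vt; there the Gaussian factor is 1 and C_max = M/(n_e·A·√(4πDt)), where n_e·A is the pore area the mass is dissolved in.
√(4πDt) = √(4π × 0.241 × 19.2) = 7.625 m, so C_max = 0.250/(0.28 × 22.5 × 7.625) = 0.00520 kg/m³.

0.00520 kg/m³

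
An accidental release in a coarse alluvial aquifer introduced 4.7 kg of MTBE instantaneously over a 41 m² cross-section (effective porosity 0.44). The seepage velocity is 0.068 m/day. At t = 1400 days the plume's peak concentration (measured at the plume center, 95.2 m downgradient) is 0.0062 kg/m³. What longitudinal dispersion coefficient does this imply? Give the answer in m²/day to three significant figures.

At the plume center C_max = M/(n_e·A·√(4πDt)), so D = M²/(4πt·(n_e·A·C_max)²).
n_e·A·C_max = 0.44 × 41 × 0.0062 = 0.1118 kg/m.
D = 4.7²/(4π × 1400 × 0.1118²) = 0.100 m²/day.

0.100 m²/day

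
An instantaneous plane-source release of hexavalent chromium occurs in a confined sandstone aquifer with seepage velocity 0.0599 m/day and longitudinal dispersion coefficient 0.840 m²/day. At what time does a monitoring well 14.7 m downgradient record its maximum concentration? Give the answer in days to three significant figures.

For the 1D instantaneous-source solution, setting ∂C/∂t = 0 at fixed x gives v²t² + 2Dt − x² = 0, so t = (√(D² + v²x²) − D)/v².
√(D² + v²x²) = √(0.840² + 0.0599² × 14.7²) = 1.217; v² = 0.00358801.
t = (1.217 − 0.840)/0.00358801 = 105 days (vs. the pure-advection estimate x/v = 245 d).

105 days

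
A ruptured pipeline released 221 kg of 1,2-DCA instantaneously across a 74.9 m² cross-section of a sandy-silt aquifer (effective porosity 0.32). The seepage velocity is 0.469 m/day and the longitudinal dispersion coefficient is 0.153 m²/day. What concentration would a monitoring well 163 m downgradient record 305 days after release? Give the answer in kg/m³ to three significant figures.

0.0451 kg/m³

For an instantaneous plane source, C(x,t) = M/(n_e·A·√(4πDt)) · exp(−(x−vt)²/(4Dt)), with n_e·A the pore (flow) area.
Plume center vt = 0.469 × 305 = 143.045 m, so the well at 163 m is 19.955 m downgradient of the peak.
√(4πDt) = 24.22 m, giving peak height M/(n_e·A·√(4πDt)) = 221/(0.32 × 74.9 × 24.22) = 0.3807 kg/m³.
(x−vt)²/(4Dt) = (19.955)²/(4 × 0.153 × 305) = 2.133; exp(−2.133) = 0.1185.
C = 0.3807 × 0.1185 = 0.0451 kg/m³.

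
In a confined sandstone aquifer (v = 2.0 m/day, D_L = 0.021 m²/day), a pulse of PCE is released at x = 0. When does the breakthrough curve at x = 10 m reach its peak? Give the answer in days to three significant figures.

For the 1D instantaneous-source solution, setting ∂C/∂t = 0 at fixed x gives v²t² + 2Dt − x² = 0, so t = (√(D² + v²x²) − D)/v².
√(D² + v²x²) = √(0.021² + 2.0² × 10²) = 20.00; v² = 4.
t = (20.00 − 0.021)/4 = 4.99 days (vs. the pure-advection estimate x/v = 5.00 d).

4.99 days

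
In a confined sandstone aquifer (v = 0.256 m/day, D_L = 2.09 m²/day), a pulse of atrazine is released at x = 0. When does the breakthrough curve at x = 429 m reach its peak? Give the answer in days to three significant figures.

For the 1D instantaneous-source solution, setting ∂C/∂t = 0 at fixed x gives v²t² + 2Dt − x² = 0, so t = (√(D² + v²x²) − D)/v².
√(D² + v²x²) = √(2.09² + 0.256² × 429²) = 109.8; v² = 0.065536.
t = (109.8 − 2.09)/0.065536 = 1640 days (vs. the pure-advection estimate x/v = 1680 d).

1640 days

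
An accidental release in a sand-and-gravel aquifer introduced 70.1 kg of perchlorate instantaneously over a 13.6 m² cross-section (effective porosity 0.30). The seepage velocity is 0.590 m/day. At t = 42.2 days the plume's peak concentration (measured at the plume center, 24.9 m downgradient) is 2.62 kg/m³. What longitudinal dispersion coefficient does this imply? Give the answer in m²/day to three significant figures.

At the plume center C_max = M/(n_e·A·√(4πDt)), so D = M²/(4πt·(n_e·A·C_max)²).
n_e·A·C_max = 0.30 × 13.6 × 2.62 = 10.69 kg/m.
D = 70.1²/(4π × 42.2 × 10.69²) = 0.0811 m²/day.

0.0811 m²/day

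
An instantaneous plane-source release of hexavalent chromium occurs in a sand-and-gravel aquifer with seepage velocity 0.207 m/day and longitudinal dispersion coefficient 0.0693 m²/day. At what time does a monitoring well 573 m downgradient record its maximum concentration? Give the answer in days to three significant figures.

2770 days

For the 1D instantaneous-source solution, setting ∂C/∂t = 0 at fixed x gives v²t² + 2Dt − x² = 0, so t = (√(D² + v²x²) − D)/v².
√(D² + v²x²) = √(0.0693² + 0.207² × 573²) = 118.6; v² = 0.042849.
t = (118.6 − 0.0693)/0.042849 = 2770 days (vs. the pure-advection estimate x/v = 2770 d).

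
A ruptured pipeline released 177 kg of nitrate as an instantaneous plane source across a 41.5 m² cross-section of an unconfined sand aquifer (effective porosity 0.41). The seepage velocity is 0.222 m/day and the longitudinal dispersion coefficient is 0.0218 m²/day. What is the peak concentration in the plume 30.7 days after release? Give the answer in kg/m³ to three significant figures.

3.59 kg/m³

The peak of an instantaneous 1D plume sits at x = vt; there the Gaussian factor is 1 and C_max = M/(n_e·A·√(4πDt)), where n_e·A is the pore area the mass is dissolved in.
√(4πDt) = √(4π × 0.0218 × 30.7) = 2.900 m, so C_max = 177/(0.41 × 41.5 × 2.900) = 3.59 kg/m³.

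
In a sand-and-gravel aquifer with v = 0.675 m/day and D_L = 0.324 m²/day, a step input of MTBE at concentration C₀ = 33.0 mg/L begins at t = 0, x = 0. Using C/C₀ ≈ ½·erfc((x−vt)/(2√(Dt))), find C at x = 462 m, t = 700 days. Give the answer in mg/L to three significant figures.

22.7 mg/L

For a continuous step input, C/C₀ ≈ ½·erfc((x−vt)/(2√(Dt))).
vt = 0.675 × 700 = 472.5 m and 2√(Dt) = 2√(0.324 × 700) = 30.12 m.
Argument (x−vt)/(2√(Dt)) = (462 − 472.5)/30.12 = -0.3486; ½·erfc(-0.3486) = 0.6890.
C = 33.0 × 0.6890 = 22.7 mg/L.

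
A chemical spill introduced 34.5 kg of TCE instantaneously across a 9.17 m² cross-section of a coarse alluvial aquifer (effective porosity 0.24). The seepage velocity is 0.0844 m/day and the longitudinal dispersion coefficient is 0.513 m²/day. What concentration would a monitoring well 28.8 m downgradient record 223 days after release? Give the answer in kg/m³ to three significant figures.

0.333 kg/m³

For an instantaneous plane source, C(x,t) = M/(n_e·A·√(4πDt)) · exp(−(x−vt)²/(4Dt)), with n_e·A the pore (flow) area.
Plume center vt = 0.0844 × 223 = 18.8212 m, so the well at 28.8 m is 9.9788 m downgradient of the peak.
√(4πDt) = 37.92 m, giving peak height M/(n_e·A·√(4πDt)) = 34.5/(0.24 × 9.17 × 37.92) = 0.4134 kg/m³.
(x−vt)²/(4Dt) = (9.9788)²/(4 × 0.513 × 223) = 0.2176; exp(−0.2176) = 0.8044.
C = 0.4134 × 0.8044 = 0.333 kg/m³.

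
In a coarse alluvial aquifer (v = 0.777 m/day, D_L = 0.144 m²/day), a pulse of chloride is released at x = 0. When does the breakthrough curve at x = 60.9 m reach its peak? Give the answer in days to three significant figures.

78.1 days

For the 1D instantaneous-source solution, setting ∂C/∂t = 0 at fixed x gives v²t² + 2Dt − x² = 0, so t = (√(D² + v²x²) − D)/v².
√(D² + v²x²) = √(0.144² + 0.777² × 60.9²) = 47.32; v² = 0.603729.
t = (47.32 − 0.144)/0.603729 = 78.1 days (vs. the pure-advection estimate x/v = 78.4 d).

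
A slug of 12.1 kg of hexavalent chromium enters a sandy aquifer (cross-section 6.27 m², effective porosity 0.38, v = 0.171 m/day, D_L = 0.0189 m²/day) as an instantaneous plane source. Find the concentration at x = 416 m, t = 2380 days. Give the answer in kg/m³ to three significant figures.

For an instantaneous plane source, C(x,t) = M/(n_e·A·√(4πDt)) · exp(−(x−vt)²/(4Dt)), with n_e·A the pore (flow) area.
Plume center vt = 0.171 × 2380 = 406.98 m, so the well at 416 m is 9.02 m downgradient of the peak.
√(4πDt) = 23.78 m, giving peak height M/(n_e·A·√(4πDt)) = 12.1/(0.38 × 6.27 × 23.78) = 0.2136 kg/m³.
(x−vt)²/(4Dt) = (9.02)²/(4 × 0.0189 × 2380) = 0.4522; exp(−0.4522) = 0.6362.
C = 0.2136 × 0.6362 = 0.136 kg/m³.

0.136 kg/m³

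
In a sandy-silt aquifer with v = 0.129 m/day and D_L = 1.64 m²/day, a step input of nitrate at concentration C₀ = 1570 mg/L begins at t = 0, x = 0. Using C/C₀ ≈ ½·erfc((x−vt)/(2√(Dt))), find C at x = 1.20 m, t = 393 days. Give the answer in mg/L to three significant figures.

For a continuous step input, C/C₀ ≈ ½·erfc((x−vt)/(2√(Dt))).
vt = 0.129 × 393 = 50.697 m and 2√(Dt) = 2√(1.64 × 393) = 50.77 m.
Argument (x−vt)/(2√(Dt)) = (1.20 − 50.697)/50.77 = -0.9749; ½·erfc(-0.9749) = 0.9160.
C = 1570 × 0.9160 = 1440 mg/L.

1440 mg/L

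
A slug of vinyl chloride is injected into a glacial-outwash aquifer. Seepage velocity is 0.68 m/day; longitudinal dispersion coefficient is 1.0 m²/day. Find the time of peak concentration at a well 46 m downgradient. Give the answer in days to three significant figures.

65.5 days

For the 1D instantaneous-source solution, setting ∂C/∂t = 0 at fixed x gives v²t² + 2Dt − x² = 0, so t = (√(D² + v²x²) − D)/v².
√(D² + v²x²) = √(1.0² + 0.68² × 46²) = 31.30; v² = 0.4624.
t = (31.30 − 1.0)/0.4624 = 65.5 days (vs. the pure-advection estimate x/v = 67.6 d).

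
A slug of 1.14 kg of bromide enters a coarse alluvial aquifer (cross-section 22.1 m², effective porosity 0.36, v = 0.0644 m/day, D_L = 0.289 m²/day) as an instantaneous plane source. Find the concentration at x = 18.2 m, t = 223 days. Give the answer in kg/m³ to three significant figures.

0.00476 kg/m³

For an instantaneous plane source, C(x,t) = M/(n_e·A·√(4πDt)) · exp(−(x−vt)²/(4Dt)), with n_e·A the pore (flow) area.
Plume center vt = 0.0644 × 223 = 14.3612 m, so the well at 18.2 m is 3.8388 m downgradient of the peak.
√(4πDt) = 28.46 m, giving peak height M/(n_e·A·√(4πDt)) = 1.14/(0.36 × 22.1 × 28.46) = 0.005035 kg/m³.
(x−vt)²/(4Dt) = (3.8388)²/(4 × 0.289 × 223) = 0.05716; exp(−0.05716) = 0.9444.
C = 0.005035 × 0.9444 = 0.00476 kg/m³.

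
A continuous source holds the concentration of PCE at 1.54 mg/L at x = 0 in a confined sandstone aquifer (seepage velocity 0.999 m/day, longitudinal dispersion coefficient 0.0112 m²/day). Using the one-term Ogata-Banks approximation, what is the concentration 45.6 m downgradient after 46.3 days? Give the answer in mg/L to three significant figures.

1.14 mg/L

For a continuous step input, C/C₀ ≈ ½·erfc((x−vt)/(2√(Dt))).
vt = 0.999 × 46.3 = 46.2537 m and 2√(Dt) = 2√(0.0112 × 46.3) = 1.440 m.
Argument (x−vt)/(2√(Dt)) = (45.6 − 46.2537)/1.440 = -0.4540; ½·erfc(-0.4540) = 0.7396.
C = 1.54 × 0.7396 = 1.14 mg/L.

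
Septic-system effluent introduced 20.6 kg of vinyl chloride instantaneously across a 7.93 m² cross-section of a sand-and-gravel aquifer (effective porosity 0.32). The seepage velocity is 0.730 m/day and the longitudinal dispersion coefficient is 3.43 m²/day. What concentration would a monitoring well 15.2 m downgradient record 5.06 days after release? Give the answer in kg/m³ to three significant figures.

For an instantaneous plane source, C(x,t) = M/(n_e·A·√(4πDt)) · exp(−(x−vt)²/(4Dt)), with n_e·A the pore (flow) area.
Plume center vt = 0.730 × 5.06 = 3.6938 m, so the well at 15.2 m is 11.5062 m downgradient of the peak.
√(4πDt) = 14.77 m, giving peak height M/(n_e·A·√(4πDt)) = 20.6/(0.32 × 7.93 × 14.77) = 0.5496 kg/m³.
(x−vt)²/(4Dt) = (11.5062)²/(4 × 3.43 × 5.06) = 1.907; exp(−1.907) = 0.1485.
C = 0.5496 × 0.1485 = 0.0816 kg/m³.

0.0816 kg/m³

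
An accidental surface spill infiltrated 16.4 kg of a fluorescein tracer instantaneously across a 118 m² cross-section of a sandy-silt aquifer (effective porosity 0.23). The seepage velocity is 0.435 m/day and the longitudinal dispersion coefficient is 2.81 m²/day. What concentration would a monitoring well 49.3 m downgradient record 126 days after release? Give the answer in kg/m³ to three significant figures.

0.00887 kg/m³

For an instantaneous plane source, C(x,t) = M/(n_e·A·√(4πDt)) · exp(−(x−vt)²/(4Dt)), with n_e·A the pore (flow) area.
Plume center vt = 0.435 × 126 = 54.81 m, so the well at 49.3 m is 5.51 m upgradient of the peak.
√(4πDt) = 66.70 m, giving peak height M/(n_e·A·√(4πDt)) = 16.4/(0.23 × 118 × 66.70) = 0.009060 kg/m³.
(x−vt)²/(4Dt) = (-5.51)²/(4 × 2.81 × 126) = 0.02144; exp(−0.02144) = 0.9788.
C = 0.009060 × 0.9788 = 0.00887 kg/m³.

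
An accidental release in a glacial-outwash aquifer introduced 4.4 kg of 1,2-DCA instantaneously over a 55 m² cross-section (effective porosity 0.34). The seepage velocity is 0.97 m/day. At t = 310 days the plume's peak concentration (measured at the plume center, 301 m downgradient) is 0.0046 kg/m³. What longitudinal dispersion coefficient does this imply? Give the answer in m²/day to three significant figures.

0.672 m²/day

At the plume center C_max = M/(n_e·A·√(4πDt)), so D = M²/(4πt·(n_e·A·C_max)²).
n_e·A·C_max = 0.34 × 55 × 0.0046 = 0.08602 kg/m.
D = 4.4²/(4π × 310 × 0.08602²) = 0.672 m²/day.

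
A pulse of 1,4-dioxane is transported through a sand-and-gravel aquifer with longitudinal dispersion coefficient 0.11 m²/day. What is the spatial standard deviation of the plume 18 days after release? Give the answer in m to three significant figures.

Dispersive spreading gives a Gaussian with σ² = 2Dt; advection only shifts the center.
σ = √(2 × 0.11 × 18) = 1.99 m.

1.99 m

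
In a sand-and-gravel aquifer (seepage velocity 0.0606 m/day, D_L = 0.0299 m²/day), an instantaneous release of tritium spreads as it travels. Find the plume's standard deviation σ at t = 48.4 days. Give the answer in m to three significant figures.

Dispersive spreading gives a Gaussian with σ² = 2Dt; advection only shifts the center.
σ = √(2 × 0.0299 × 48.4) = 1.70 m.

1.70 m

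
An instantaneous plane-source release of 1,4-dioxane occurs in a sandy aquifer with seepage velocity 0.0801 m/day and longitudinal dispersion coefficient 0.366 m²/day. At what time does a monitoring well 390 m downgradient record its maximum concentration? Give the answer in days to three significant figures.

For the 1D instantaneous-source solution, setting ∂C/∂t = 0 at fixed x gives v²t² + 2Dt − x² = 0, so t = (√(D² + v²x²) − D)/v².
√(D² + v²x²) = √(0.366² + 0.0801² × 390²) = 31.24; v² = 0.00641601.
t = (31.24 − 0.366)/0.00641601 = 4810 days (vs. the pure-advection estimate x/v = 4870 d).

4810 days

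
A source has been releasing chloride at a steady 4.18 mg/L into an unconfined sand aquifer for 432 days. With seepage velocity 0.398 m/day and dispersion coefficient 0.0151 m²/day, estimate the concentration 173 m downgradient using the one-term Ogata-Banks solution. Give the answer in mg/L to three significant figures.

For a continuous step input, C/C₀ ≈ ½·erfc((x−vt)/(2√(Dt))).
vt = 0.398 × 432 = 171.936 m and 2√(Dt) = 2√(0.0151 × 432) = 5.108 m.
Argument (x−vt)/(2√(Dt)) = (173 − 171.936)/5.108 = 0.2083; ½·erfc(0.2083) = 0.3842.
C = 4.18 × 0.3842 = 1.61 mg/L.

1.61 mg/L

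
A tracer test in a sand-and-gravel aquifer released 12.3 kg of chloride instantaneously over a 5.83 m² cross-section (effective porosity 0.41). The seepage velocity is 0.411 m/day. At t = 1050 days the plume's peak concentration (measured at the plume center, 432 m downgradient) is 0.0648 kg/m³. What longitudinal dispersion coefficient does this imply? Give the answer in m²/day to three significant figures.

At the plume center C_max = M/(n_e·A·√(4πDt)), so D = M²/(4πt·(n_e·A·C_max)²).
n_e·A·C_max = 0.41 × 5.83 × 0.0648 = 0.1549 kg/m.
D = 12.3²/(4π × 1050 × 0.1549²) = 0.478 m²/day.

0.478 m²/day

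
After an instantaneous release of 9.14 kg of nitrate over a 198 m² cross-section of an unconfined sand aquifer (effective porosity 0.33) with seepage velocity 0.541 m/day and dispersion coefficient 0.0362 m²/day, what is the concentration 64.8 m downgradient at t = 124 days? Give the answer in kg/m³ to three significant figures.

For an instantaneous plane source, C(x,t) = M/(n_e·A·√(4πDt)) · exp(−(x−vt)²/(4Dt)), with n_e·A the pore (flow) area.
Plume center vt = 0.541 × 124 = 67.084 m, so the well at 64.8 m is 2.284 m upgradient of the peak.
√(4πDt) = 7.511 m, giving peak height M/(n_e·A·√(4πDt)) = 9.14/(0.33 × 198 × 7.511) = 0.01862 kg/m³.
(x−vt)²/(4Dt) = (-2.284)²/(4 × 0.0362 × 124) = 0.2905; exp(−0.2905) = 0.7479.
C = 0.01862 × 0.7479 = 0.0139 kg/m³.

0.0139 kg/m³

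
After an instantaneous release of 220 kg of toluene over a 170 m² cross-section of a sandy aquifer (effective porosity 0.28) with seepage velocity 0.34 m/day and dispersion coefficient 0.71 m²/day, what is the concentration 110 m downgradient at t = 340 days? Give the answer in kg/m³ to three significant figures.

0.0812 kg/m³

For an instantaneous plane source, C(x,t) = M/(n_e·A·√(4πDt)) · exp(−(x−vt)²/(4Dt)), with n_e·A the pore (flow) area.
Plume center vt = 0.34 × 340 = 115.6 m, so the well at 110 m is 5.6 m upgradient of the peak.
√(4πDt) = 55.08 m, giving peak height M/(n_e·A·√(4πDt)) = 220/(0.28 × 170 × 55.08) = 0.08391 kg/m³.
(x−vt)²/(4Dt) = (-5.6)²/(4 × 0.71 × 340) = 0.03248; exp(−0.03248) = 0.9680.
C = 0.08391 × 0.9680 = 0.0812 kg/m³.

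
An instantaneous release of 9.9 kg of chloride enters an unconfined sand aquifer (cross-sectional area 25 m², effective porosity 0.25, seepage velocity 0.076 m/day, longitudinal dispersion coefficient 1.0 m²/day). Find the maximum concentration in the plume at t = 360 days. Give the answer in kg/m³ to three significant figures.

0.0236 kg/m³

The peak of an instantaneous 1D plume sits at x = vt; there the Gaussian factor is 1 and C_max = M/(n_e·A·√(4πDt)), where n_e·A is the pore area the mass is dissolved in.
√(4πDt) = √(4π × 1.0 × 360) = 67.26 m, so C_max = 9.9/(0.25 × 25 × 67.26) = 0.0236 kg/m³.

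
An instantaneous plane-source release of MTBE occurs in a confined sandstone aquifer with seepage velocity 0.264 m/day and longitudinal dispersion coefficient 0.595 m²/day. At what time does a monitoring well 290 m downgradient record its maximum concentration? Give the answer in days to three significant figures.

For the 1D instantaneous-source solution, setting ∂C/∂t = 0 at fixed x gives v²t² + 2Dt − x² = 0, so t = (√(D² + v²x²) − D)/v².
√(D² + v²x²) = √(0.595² + 0.264² × 290²) = 76.56; v² = 0.069696.
t = (76.56 − 0.595)/0.069696 = 1090 days (vs. the pure-advection estimate x/v = 1100 d).

1090 days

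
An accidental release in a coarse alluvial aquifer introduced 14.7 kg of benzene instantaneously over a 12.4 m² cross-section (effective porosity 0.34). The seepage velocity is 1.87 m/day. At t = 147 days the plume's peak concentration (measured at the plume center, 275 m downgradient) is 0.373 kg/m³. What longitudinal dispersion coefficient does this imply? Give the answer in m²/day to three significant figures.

At the plume center C_max = M/(n_e·A·√(4πDt)), so D = M²/(4πt·(n_e·A·C_max)²).
n_e·A·C_max = 0.34 × 12.4 × 0.373 = 1.573 kg/m.
D = 14.7²/(4π × 147 × 1.573²) = 0.0473 m²/day.

0.0473 m²/day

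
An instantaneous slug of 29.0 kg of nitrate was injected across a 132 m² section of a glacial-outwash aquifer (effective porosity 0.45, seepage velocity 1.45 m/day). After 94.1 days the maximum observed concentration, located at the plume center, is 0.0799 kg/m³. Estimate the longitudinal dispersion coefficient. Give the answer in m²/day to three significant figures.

0.0316 m²/day

At the plume center C_max = M/(n_e·A·√(4πDt)), so D = M²/(4πt·(n_e·A·C_max)²).
n_e·A·C_max = 0.45 × 132 × 0.0799 = 4.746 kg/m.
D = 29.0²/(4π × 94.1 × 4.746²) = 0.0316 m²/day.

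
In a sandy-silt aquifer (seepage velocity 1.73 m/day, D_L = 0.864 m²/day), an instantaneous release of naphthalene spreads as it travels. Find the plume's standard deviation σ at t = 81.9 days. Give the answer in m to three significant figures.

Dispersive spreading gives a Gaussian with σ² = 2Dt; advection only shifts the center.
σ = √(2 × 0.864 × 81.9) = 11.9 m.

11.9 m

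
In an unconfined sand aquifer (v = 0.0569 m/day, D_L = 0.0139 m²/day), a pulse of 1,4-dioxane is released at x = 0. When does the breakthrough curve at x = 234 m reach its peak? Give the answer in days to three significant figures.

4110 days

For the 1D instantaneous-source solution, setting ∂C/∂t = 0 at fixed x gives v²t² + 2Dt − x² = 0, so t = (√(D² + v²x²) − D)/v².
√(D² + v²x²) = √(0.0139² + 0.0569² × 234²) = 13.31; v² = 0.00323761.
t = (13.31 − 0.0139)/0.00323761 = 4110 days (vs. the pure-advection estimate x/v = 4110 d).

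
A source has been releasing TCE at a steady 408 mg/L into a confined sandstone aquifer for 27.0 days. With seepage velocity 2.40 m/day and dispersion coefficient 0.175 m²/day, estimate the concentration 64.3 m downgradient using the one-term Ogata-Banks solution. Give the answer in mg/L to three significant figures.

230 mg/L

For a continuous step input, C/C₀ ≈ ½·erfc((x−vt)/(2√(Dt))).
vt = 2.40 × 27.0 = 64.8 m and 2√(Dt) = 2√(0.175 × 27.0) = 4.347 m.
Argument (x−vt)/(2√(Dt)) = (64.3 − 64.8)/4.347 = -0.1150; ½·erfc(-0.1150) = 0.5646.
C = 408 × 0.5646 = 230 mg/L.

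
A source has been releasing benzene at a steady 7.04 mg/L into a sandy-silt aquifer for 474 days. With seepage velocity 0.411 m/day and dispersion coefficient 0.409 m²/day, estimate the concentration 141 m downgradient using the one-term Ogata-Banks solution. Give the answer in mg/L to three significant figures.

7.02 mg/L

For a continuous step input, C/C₀ ≈ ½·erfc((x−vt)/(2√(Dt))).
vt = 0.411 × 474 = 194.814 m and 2√(Dt) = 2√(0.409 × 474) = 27.85 m.
Argument (x−vt)/(2√(Dt)) = (141 − 194.814)/27.85 = -1.932; ½·erfc(-1.932) = 0.9969.
C = 7.04 × 0.9969 = 7.02 mg/L.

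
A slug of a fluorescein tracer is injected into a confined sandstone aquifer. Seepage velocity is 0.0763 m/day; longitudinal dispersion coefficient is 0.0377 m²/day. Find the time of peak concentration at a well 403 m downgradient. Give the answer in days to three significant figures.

5280 days

For the 1D instantaneous-source solution, setting ∂C/∂t = 0 at fixed x gives v²t² + 2Dt − x² = 0, so t = (√(D² + v²x²) − D)/v².
√(D² + v²x²) = √(0.0377² + 0.0763² × 403²) = 30.75; v² = 0.00582169.
t = (30.75 − 0.0377)/0.00582169 = 5280 days (vs. the pure-advection estimate x/v = 5280 d).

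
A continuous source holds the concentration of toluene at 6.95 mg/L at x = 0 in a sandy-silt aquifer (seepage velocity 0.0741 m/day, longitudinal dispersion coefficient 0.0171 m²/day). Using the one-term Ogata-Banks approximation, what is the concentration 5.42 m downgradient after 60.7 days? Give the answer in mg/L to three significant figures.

For a continuous step input, C/C₀ ≈ ½·erfc((x−vt)/(2√(Dt))).
vt = 0.0741 × 60.7 = 4.49787 m and 2√(Dt) = 2√(0.0171 × 60.7) = 2.038 m.
Argument (x−vt)/(2√(Dt)) = (5.42 − 4.49787)/2.038 = 0.4525; ½·erfc(0.4525) = 0.2611.
C = 6.95 × 0.2611 = 1.81 mg/L.

1.81 mg/L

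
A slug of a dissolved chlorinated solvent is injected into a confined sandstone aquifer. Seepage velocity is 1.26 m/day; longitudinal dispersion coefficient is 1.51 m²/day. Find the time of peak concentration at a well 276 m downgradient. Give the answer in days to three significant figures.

218 days

For the 1D instantaneous-source solution, setting ∂C/∂t = 0 at fixed x gives v²t² + 2Dt − x² = 0, so t = (√(D² + v²x²) − D)/v².
√(D² + v²x²) = √(1.51² + 1.26² × 276²) = 347.8; v² = 1.5876.
t = (347.8 − 1.51)/1.5876 = 218 days (vs. the pure-advection estimate x/v = 219 d).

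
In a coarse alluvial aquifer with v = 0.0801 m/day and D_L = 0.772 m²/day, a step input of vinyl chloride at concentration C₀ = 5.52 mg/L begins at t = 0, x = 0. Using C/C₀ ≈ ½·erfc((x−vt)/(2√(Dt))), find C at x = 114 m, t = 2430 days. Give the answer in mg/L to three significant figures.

5.00 mg/L

For a continuous step input, C/C₀ ≈ ½·erfc((x−vt)/(2√(Dt))).
vt = 0.0801 × 2430 = 194.643 m and 2√(Dt) = 2√(0.772 × 2430) = 86.62 m.
Argument (x−vt)/(2√(Dt)) = (114 − 194.643)/86.62 = -0.9310; ½·erfc(-0.9310) = 0.9060.
C = 5.52 × 0.9060 = 5.00 mg/L.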